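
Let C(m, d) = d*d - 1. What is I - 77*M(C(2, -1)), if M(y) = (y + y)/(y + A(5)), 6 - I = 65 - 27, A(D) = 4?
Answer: -32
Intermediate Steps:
I = -32 (I = 6 - (65 - 27) = 6 - 1*38 = 6 - 38 = -32)
C(m, d) = -1 + d**2 (C(m, d) = d**2 - 1 = -1 + d**2)
M(y) = 2*y/(4 + y) (M(y) = (y + y)/(y + 4) = (2*y)/(4 + y) = 2*y/(4 + y))
I - 77*M(C(2, -1)) = -32 - 154*(-1 + (-1)**2)/(4 + (-1 + (-1)**2)) = -32 - 154*(-1 + 1)/(4 + (-1 + 1)) = -32 - 154*0/(4 + 0) = -32 - 154*0/4 = -32 - 77*0 = -32 + 0 = -32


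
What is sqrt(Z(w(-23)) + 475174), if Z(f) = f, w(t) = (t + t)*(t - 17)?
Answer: sqrt(477014) ≈ 690.66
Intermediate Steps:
w(t) = 2*t*(-17 + t) (w(t) = (2*t)*(-17 + t) = 2*t*(-17 + t))
sqrt(Z(w(-23)) + 475174) = sqrt(2*(-23)*(-17 - 23) + 475174) = sqrt(2*(-23)*(-40) + 475174) = sqrt(1840 + 475174) = sqrt(477014)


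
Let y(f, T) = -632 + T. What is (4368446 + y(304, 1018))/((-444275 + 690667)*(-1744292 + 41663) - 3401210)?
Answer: -2184416/209758782889 ≈ -1.0414e-5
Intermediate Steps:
(4368446 + y(304, 1018))/((-444275 + 690667)*(-1744292 + 41663) - 3401210) = (4368446 + (-632 + 1018))/((-444275 + 690667)*(-1744292 + 41663) - 3401210) = (4368446 + 386)/(246392*(-1702629) - 3401210) = 4368832/(-419514164568 - 3401210) = 4368832/(-419517565778) = 4368832*(-1/419517565778) = -2184416/209758782889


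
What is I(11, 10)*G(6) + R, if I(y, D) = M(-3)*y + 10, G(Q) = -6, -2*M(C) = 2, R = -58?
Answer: -52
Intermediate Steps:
M(C) = -1 (M(C) = -½*2 = -1)
I(y, D) = 10 - y (I(y, D) = -y + 10 = 10 - y)
I(11, 10)*G(6) + R = (10 - 1*11)*(-6) - 58 = (10 - 11)*(-6) - 58 = -1*(-6) - 58 = 6 - 58 = -52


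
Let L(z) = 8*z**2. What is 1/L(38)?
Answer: 1/11552 ≈ 8.6565e-5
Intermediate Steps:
1/L(38) = 1/(8*38**2) = 1/(8*1444) = 1/11552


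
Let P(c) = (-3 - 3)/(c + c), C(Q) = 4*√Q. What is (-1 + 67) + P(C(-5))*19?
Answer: 66 + 57*I*√5/20 ≈ 66.0 + 6.3728*I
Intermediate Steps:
P(c) = -3/c (P(c) = -6*1/(2*c) = -3/c)
(-1 + 67) + P(C(-5))*19 = (-1 + 67) - 3*(-I*√5/20)*19 = 66 - 3*(-I*√5/20)*19 = 66 - (-3)*I*√5/20*19 = 66 + (3*I*√5/20)*19 = 66 + 57*I*√5/20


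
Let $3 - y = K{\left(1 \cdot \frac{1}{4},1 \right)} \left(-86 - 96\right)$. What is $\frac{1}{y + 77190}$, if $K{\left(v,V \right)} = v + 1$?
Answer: $\frac{2}{154841} \approx 1.2916 \cdot 10^{-5}$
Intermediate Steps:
$K{\left(v,V \right)} = 1 + v$
$y = \frac{461}{2}$ ($y = 3 - \left(1 + 1 \cdot \frac{1}{4}\right) \left(-86 - 96\right) = 3 - \left(1 + 1 \cdot \frac{1}{4}\right) \left(-182\right) = 3 - \left(1 + \frac{1}{4}\right) \left(-182\right) = 3 - \frac{5}{4} \left(-182\right) = 3 - - \frac{455}{2} = 3 + \frac{455}{2} = \frac{461}{2} \approx 230.5$)
$\frac{1}{y + 77190} = \frac{1}{\frac{461}{2} + 77190} = \frac{1}{\frac{154841}{2}} = \frac{2}{154841}$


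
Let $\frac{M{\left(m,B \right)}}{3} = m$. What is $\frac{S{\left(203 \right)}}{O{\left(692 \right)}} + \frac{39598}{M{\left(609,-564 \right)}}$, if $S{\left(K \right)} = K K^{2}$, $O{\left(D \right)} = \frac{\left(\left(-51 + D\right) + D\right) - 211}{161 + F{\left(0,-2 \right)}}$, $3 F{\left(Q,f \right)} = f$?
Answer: $\frac{272280066071}{227766} \approx 1.1954 \cdot 10^{6}$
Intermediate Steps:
$M{\left(m,B \right)} = 3 m$
$F{\left(Q,f \right)} = \frac{f}{3}$
$O{\left(D \right)} = - \frac{786}{481} + \frac{6 D}{481}$ ($O{\left(D \right)} = \frac{\left(\left(-51 + D\right) + D\right) - 211}{161 + \frac{1}{3} \left(-2\right)} = \frac{\left(-51 + 2 D\right) - 211}{161 - \frac{2}{3}} = \frac{-262 + 2 D}{\frac{481}{3}} = \left(-262 + 2 D\right) \frac{3}{481} = - \frac{786}{481} + \frac{6 D}{481}$)
$S{\left(K \right)} = K^{3}$
$\frac{S{\left(203 \right)}}{O{\left(692 \right)}} + \frac{39598}{M{\left(609,-564 \right)}} = \frac{203^{3}}{- \frac{786}{481} + \frac{6}{481} \cdot 692} + \frac{39598}{3 \cdot 609} = \frac{8365427}{- \frac{786}{481} + \frac{4152}{481}} + \frac{39598}{1827} = \frac{8365427}{\frac{3366}{481}} + 39598 \cdot \frac{1}{1827} = 8365427 \cdot \frac{481}{3366} + \frac{39598}{1827} = \frac{4023770387}{3366} + \frac{39598}{1827} = \frac{272280066071}{227766}$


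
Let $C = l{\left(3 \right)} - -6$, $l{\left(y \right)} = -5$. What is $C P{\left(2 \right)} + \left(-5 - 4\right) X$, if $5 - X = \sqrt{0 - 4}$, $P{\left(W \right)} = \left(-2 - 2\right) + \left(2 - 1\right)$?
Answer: $-48 + 18 i \approx -48.0 + 18.0 i$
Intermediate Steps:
$P{\left(W \right)} = -3$ ($P{\left(W \right)} = -4 + 1 = -3$)
$X = 5 - 2 i$ ($X = 5 - \sqrt{0 - 4} = 5 - \sqrt{-4} = 5 - 2 i \approx 5.0 - 2.0 i$)
$C = 1$ ($C = -5 - -6 = -5 + 6 = 1$)
$C P{\left(2 \right)} + \left(-5 - 4\right) X = 1 \left(-3\right) + \left(-5 - 4\right) \left(5 - 2 i\right) = -3 - 9 \left(5 - 2 i\right) = -3 - \left(45 - 18 i\right) = -48 + 18 i$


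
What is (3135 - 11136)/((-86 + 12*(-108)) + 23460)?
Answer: -1143/3154 ≈ -0.36240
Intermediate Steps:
(3135 - 11136)/((-86 + 12*(-108)) + 23460) = -8001/((-86 - 1296) + 23460) = -8001/(-1382 + 23460) = -8001/22078 = -8001*1/22078 = -1143/3154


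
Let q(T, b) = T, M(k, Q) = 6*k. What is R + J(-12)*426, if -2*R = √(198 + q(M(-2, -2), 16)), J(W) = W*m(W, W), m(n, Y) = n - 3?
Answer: 76680 - √186/2 ≈ 76673.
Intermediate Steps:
m(n, Y) = -3 + n
J(W) = W*(-3 + W)
R = -√186/2 (R = -√(198 + 6*(-2))/2 = -√(198 - 12)/2 = -√186/2 ≈ -6.8191)
R + J(-12)*426 = -√186/2 - 12*(-3 - 12)*426 = -√186/2 - 12*(-15)*426 = -√186/2 + 180*426 = -√186/2 + 76680 = 76680 - √186/2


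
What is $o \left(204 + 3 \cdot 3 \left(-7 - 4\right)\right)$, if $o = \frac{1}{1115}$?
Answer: $\frac{21}{223} \approx 0.09417$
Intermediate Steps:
$o = \frac{1}{1115} \approx 0.00089686$
$o \left(204 + 3 \cdot 3 \left(-7 - 4\right)\right) = \frac{204 + 3 \cdot 3 \left(-7 - 4\right)}{1115} = \frac{204 + 3 \cdot 3 \left(-11\right)}{1115} = \frac{204 + 3 \left(-33\right)}{1115} = \frac{204 - 99}{1115} = \frac{1}{1115} \cdot 105 = \frac{21}{223}$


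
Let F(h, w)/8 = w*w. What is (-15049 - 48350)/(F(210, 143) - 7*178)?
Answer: -63399/162346 ≈ -0.39052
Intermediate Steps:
F(h, w) = 8*w**2 (F(h, w) = 8*(w*w) = 8*w**2)
(-15049 - 48350)/(F(210, 143) - 7*178) = (-15049 - 48350)/(8*143**2 - 7*178) = -63399/(8*20449 - 1246) = -63399/(163592 - 1246) = -63399/162346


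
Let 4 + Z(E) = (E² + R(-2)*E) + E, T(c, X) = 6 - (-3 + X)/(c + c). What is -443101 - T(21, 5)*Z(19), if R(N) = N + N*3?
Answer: -1333303/3 ≈ -4.4443e+5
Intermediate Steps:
R(N) = 4*N (R(N) = N + 3*N = 4*N)
T(c, X) = 6 - (-3 + X)/(2*c)
Z(E) = -4 + E² - 7*E (Z(E) = -4 + ((E² + (4*(-2))*E) + E) = -4 + ((E² - 8*E) + E) = -4 + (E² - 7*E) = -4 + E² - 7*E)
-443101 - T(21, 5)*Z(19) = -443101 - (½)*(3 - 1*5 + 12*21)/21*(-4 + 19² - 7*19) = -443101 - (½)*(1/21)*(3 - 5 + 252)*(-4 + 361 - 133) = -443101 - (½)*(1/21)*250*224 = -443101 - 125*224/21 = -443101 - 1*4000/3 = -443101 - 4000/3 = -1333303/3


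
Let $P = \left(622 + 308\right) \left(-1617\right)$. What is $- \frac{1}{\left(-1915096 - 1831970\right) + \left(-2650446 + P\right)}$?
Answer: $\frac{1}{7901322} \approx 1.2656 \cdot 10^{-7}$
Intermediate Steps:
$P = -1503810$ ($P = 930 \left(-1617\right) = -1503810$)
$- \frac{1}{\left(-1915096 - 1831970\right) + \left(-2650446 + P\right)} = - \frac{1}{\left(-1915096 - 1831970\right) - 4154256} = - \frac{1}{-3747066 - 4154256} = - \frac{1}{-7901322} = \left(-1\right) \left(- \frac{1}{7901322}\right) = \frac{1}{7901322}$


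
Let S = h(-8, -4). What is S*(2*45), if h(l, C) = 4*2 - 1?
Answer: 630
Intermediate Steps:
h(l, C) = 7 (h(l, C) = 8 - 1 = 7)
S = 7
S*(2*45) = 7*(2*45) = 7*90 = 630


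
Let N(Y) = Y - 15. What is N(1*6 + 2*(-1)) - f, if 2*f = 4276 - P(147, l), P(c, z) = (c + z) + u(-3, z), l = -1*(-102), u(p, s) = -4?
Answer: -4053/2 ≈ -2026.5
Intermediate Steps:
l = 102
N(Y) = -15 + Y
P(c, z) = -4 + c + z (P(c, z) = (c + z) - 4 = -4 + c + z)
f = 4031/2 (f = (4276 - (-4 + 147 + 102))/2 = (4276 - 1*245)/2 = (4276 - 245)/2 = (½)*4031 = 4031/2 ≈ 2015.5)
N(1*6 + 2*(-1)) - f = (-15 + (1*6 + 2*(-1))) - 1*4031/2 = (-15 + (6 - 2)) - 4031/2 = (-15 + 4) - 4031/2 = -11 - 4031/2 = -4053/2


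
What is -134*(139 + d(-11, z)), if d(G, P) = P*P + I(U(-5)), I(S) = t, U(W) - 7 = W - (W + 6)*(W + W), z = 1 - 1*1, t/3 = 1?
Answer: -19028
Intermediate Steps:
t = 3 (t = 3*1 = 3)
z = 0 (z = 1 - 1 = 0)
U(W) = 7 + W - 2*W*(6 + W) (U(W) = 7 + (W - (W + 6)*(W + W)) = 7 + (W - (6 + W)*2*W) = 7 + (W - 2*W*(6 + W)) = 7 + W - 2*W*(6 + W))
I(S) = 3
d(G, P) = 3 + P**2 (d(G, P) = P*P + 3 = P**2 + 3 = 3 + P**2)
-134*(139 + d(-11, z)) = -134*(139 + (3 + 0**2)) = -134*(139 + (3 + 0)) = -134*(139 + 3) = -134*142 = -19028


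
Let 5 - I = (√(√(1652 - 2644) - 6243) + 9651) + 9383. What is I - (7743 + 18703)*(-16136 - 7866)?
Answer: 634737863 - √(-6243 + 4*I*√62) ≈ 6.3474e+8 - 79.013*I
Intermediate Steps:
I = -19029 - √(-6243 + 4*I*√62) (I = 5 - ((√(√(1652 - 2644) - 6243) + 9651) + 9383) = 5 - ((√(√(-992) - 6243) + 9651) + 9383) = 5 - ((√(4*I*√62 - 6243) + 9651) + 9383) = 5 - ((√(-6243 + 4*I*√62) + 9651) + 9383) = 5 - ((9651 + √(-6243 + 4*I*√62)) + 9383) = 5 - (19034 + √(-6243 + 4*I*√62)) = 5 + (-19034 - √(-6243 + 4*I*√62)) = -19029 - √(-6243 + 4*I*√62) ≈ -19029.0 - 79.013*I)
I - (7743 + 18703)*(-16136 - 7866) = (-19029 - √(-6243 + 4*I*√62)) - (7743 + 18703)*(-16136 - 7866) = (-19029 - √(-6243 + 4*I*√62)) - 26446*(-24002) = (-19029 - √(-6243 + 4*I*√62)) - 1*(-634756892) = (-19029 - √(-6243 + 4*I*√62)) + 634756892 = 634737863 - √(-6243 + 4*I*√62)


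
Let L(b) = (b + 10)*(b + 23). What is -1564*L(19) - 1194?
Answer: -1906146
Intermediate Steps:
L(b) = (10 + b)*(23 + b)
-1564*L(19) - 1194 = -1564*(230 + 19² + 33*19) - 1194 = -1564*(230 + 361 + 627) - 1194 = -1564*1218 - 1194 = -1904952 - 1194 = -1906146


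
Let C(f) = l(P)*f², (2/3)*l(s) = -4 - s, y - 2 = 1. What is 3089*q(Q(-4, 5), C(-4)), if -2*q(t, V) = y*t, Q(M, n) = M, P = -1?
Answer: 18534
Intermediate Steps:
y = 3 (y = 2 + 1 = 3)
l(s) = -6 - 3*s/2 (l(s) = 3*(-4 - s)/2 = -6 - 3*s/2)
C(f) = -9*f²/2 (C(f) = (-6 - 3/2*(-1))*f² = (-6 + 3/2)*f² = -9*f²/2)
q(t, V) = -3*t/2
3089*q(Q(-4, 5), C(-4)) = 3089*(-3/2*(-4)) = 3089*6 = 18534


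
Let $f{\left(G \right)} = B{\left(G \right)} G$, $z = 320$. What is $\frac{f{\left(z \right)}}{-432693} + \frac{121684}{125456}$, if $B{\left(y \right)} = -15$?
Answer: $\frac{4437833651}{4523661084} \approx 0.98103$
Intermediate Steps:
$f{\left(G \right)} = - 15 G$
$\frac{f{\left(z \right)}}{-432693} + \frac{121684}{125456} = \frac{\left(-15\right) 320}{-432693} + \frac{121684}{125456} = \left(-4800\right) \left(- \frac{1}{432693}\right) + 121684 \cdot \frac{1}{125456} = \frac{1600}{144231} + \frac{30421}{31364} = \frac{4437833651}{4523661084}$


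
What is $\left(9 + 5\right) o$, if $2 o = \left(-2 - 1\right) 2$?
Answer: $-42$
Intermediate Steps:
$o = -3$ ($o = \frac{\left(-2 - 1\right) 2}{2} = \frac{\left(-3\right) 2}{2} = \frac{1}{2} \left(-6\right) = -3$)
$\left(9 + 5\right) o = \left(9 + 5\right) \left(-3\right) = 14 \left(-3\right) = -42$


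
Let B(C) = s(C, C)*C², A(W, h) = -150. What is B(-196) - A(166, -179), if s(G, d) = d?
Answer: -7529386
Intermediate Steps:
B(C) = C³ (B(C) = C*C² = C³)
B(-196) - A(166, -179) = (-196)³ - 1*(-150) = -7529536 + 150 = -7529386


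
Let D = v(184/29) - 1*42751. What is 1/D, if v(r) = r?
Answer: -29/1239595 ≈ -2.3395e-5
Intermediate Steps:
D = -1239595/29 (D = 184/29 - 1*42751 = 184*(1/29) - 42751 = 184/29 - 42751 = -1239595/29 ≈ -42745.)
1/D = 1/(-1239595/29) = -29/1239595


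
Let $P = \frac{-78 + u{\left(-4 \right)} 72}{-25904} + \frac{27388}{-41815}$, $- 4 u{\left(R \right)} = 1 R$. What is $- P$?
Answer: $\frac{354603931}{541587880} \approx 0.65475$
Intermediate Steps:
$u{\left(R \right)} = - \frac{R}{4}$ ($u{\left(R \right)} = - \frac{1 R}{4} = - \frac{R}{4}$)
$P = - \frac{354603931}{541587880}$ ($P = \frac{-78 + \left(- \frac{1}{4}\right) \left(-4\right) 72}{-25904} + \frac{27388}{-41815} = \left(-78 + 1 \cdot 72\right) \left(- \frac{1}{25904}\right) + 27388 \left(- \frac{1}{41815}\right) = \left(-78 + 72\right) \left(- \frac{1}{25904}\right) - \frac{27388}{41815} = \left(-6\right) \left(- \frac{1}{25904}\right) - \frac{27388}{41815} = \frac{3}{12952} - \frac{27388}{41815} = - \frac{354603931}{541587880} \approx -0.65475$)
$- P = \left(-1\right) \left(- \frac{354603931}{541587880}\right) = \frac{354603931}{541587880}$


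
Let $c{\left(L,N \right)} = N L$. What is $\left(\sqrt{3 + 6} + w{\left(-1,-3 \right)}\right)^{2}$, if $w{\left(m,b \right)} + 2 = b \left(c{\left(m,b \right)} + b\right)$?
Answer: $1$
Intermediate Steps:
$c{\left(L,N \right)} = L N$
$w{\left(m,b \right)} = -2 + b \left(b + b m\right)$ ($w{\left(m,b \right)} = -2 + b \left(m b + b\right) = -2 + b \left(b m + b\right) = -2 + b \left(b + b m\right)$)
$\left(\sqrt{3 + 6} + w{\left(-1,-3 \right)}\right)^{2} = \left(\sqrt{3 + 6} - \left(11 - 9\right)\right)^{2} = \left(\sqrt{9} - 2\right)^{2} = \left(3 - 2\right)^{2} = 1^{2} = 1$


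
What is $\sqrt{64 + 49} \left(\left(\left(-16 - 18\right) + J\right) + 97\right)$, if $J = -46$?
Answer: $17 \sqrt{113} \approx 180.71$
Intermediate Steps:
$\sqrt{64 + 49} \left(\left(\left(-16 - 18\right) + J\right) + 97\right) = \sqrt{64 + 49} \left(\left(\left(-16 - 18\right) - 46\right) + 97\right) = \sqrt{113} \left(\left(-34 - 46\right) + 97\right) = \sqrt{113} \left(-80 + 97\right) = \sqrt{113} \cdot 17 = 17 \sqrt{113}$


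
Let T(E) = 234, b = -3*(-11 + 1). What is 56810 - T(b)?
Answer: 56576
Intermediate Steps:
b = 30 (b = -3*(-10) = 30)
56810 - T(b) = 56810 - 1*234 = 56810 - 234 = 56576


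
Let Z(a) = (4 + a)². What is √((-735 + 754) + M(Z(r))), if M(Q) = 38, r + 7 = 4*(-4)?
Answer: √57 ≈ 7.5498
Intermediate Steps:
r = -23 (r = -7 + 4*(-4) = -7 - 16 = -23)
√((-735 + 754) + M(Z(r))) = √((-735 + 754) + 38) = √(19 + 38) = √57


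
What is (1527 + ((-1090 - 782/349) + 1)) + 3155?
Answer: 1253175/349 ≈ 3590.8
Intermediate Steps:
(1527 + ((-1090 - 782/349) + 1)) + 3155 = (1527 + (-381192/349 + 1)) + 3155 = (1527 - 380843/349) + 3155 = 152080/349 + 3155 = 1253175/349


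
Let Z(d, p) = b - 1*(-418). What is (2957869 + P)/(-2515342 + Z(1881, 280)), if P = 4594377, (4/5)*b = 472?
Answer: -3776123/1257167 ≈ -3.0037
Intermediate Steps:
b = 590 (b = (5/4)*472 = 590)
Z(d, p) = 1008 (Z(d, p) = 590 - 1*(-418) = 590 + 418 = 1008)
(2957869 + P)/(-2515342 + Z(1881, 280)) = (2957869 + 4594377)/(-2515342 + 1008) = 7552246/(-2514334) = 7552246*(-1/2514334) = -3776123/1257167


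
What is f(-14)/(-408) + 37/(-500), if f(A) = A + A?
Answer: -137/25500 ≈ -0.0053725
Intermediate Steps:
f(A) = 2*A
f(-14)/(-408) + 37/(-500) = (2*(-14))/(-408) + 37/(-500) = -28*(-1/408) + 37*(-1/500) = 7/102 - 37/500 = -137/25500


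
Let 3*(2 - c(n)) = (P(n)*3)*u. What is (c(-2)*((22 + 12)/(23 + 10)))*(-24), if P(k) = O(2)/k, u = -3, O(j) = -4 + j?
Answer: -1360/11 ≈ -123.64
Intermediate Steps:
P(k) = -2/k (P(k) = (-4 + 2)/k = -2/k)
c(n) = 2 - 6/n (c(n) = 2 - -2/n*3*(-3)/3 = 2 - (-6/n)*(-3)/3 = 2 - 6/n)
(c(-2)*((22 + 12)/(23 + 10)))*(-24) = ((2 - 6/(-2))*((22 + 12)/(23 + 10)))*(-24) = ((2 - 6*(-½))*(34/33))*(-24) = ((2 + 3)*(34*(1/33)))*(-24) = (5*(34/33))*(-24) = (170/33)*(-24) = -1360/11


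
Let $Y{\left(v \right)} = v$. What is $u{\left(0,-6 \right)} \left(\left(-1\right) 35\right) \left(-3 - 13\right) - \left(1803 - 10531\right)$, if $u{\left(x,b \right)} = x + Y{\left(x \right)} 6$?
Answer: $8728$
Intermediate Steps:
$u{\left(x,b \right)} = 7 x$ ($u{\left(x,b \right)} = x + x 6 = x + 6 x = 7 x$)
$u{\left(0,-6 \right)} \left(\left(-1\right) 35\right) \left(-3 - 13\right) - \left(1803 - 10531\right) = 7 \cdot 0 \left(\left(-1\right) 35\right) \left(-3 - 13\right) - \left(1803 - 10531\right) = 0 \left(-35\right) \left(-3 - 13\right) - \left(1803 - 10531\right) = 0 \left(-16\right) - -8728 = 0 + 8728 = 8728$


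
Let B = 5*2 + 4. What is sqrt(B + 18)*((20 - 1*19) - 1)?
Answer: 0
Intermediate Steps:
B = 14 (B = 10 + 4 = 14)
sqrt(B + 18)*((20 - 1*19) - 1) = sqrt(14 + 18)*((20 - 1*19) - 1) = sqrt(32)*((20 - 19) - 1) = (4*sqrt(2))*(1 - 1) = (4*sqrt(2))*0 = 0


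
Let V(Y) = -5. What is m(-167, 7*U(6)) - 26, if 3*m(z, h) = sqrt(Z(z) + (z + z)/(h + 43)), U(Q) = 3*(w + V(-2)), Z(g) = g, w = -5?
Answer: -26 + I*sqrt(165)/3 ≈ -26.0 + 4.2817*I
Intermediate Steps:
U(Q) = -30 (U(Q) = 3*(-5 - 5) = 3*(-10) = -30)
m(z, h) = sqrt(z + 2*z/(43 + h))/3 (m(z, h) = sqrt(z + (z + z)/(h + 43))/3 = sqrt(z + (2*z)/(43 + h))/3 = sqrt(z + 2*z/(43 + h))/3)
m(-167, 7*U(6)) - 26 = sqrt(-167*(45 + 7*(-30))/(43 + 7*(-30)))/3 - 26 = sqrt(-167*(45 - 210)/(43 - 210))/3 - 26 = sqrt(-167*(-165)/(-167))/3 - 26 = sqrt(-167*(-1/167)*(-165))/3 - 26 = sqrt(-165)/3 - 26 = (I*sqrt(165))/3 - 26 = I*sqrt(165)/3 - 26 = -26 + I*sqrt(165)/3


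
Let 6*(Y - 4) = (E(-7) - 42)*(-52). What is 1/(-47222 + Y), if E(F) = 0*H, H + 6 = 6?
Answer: -1/46854 ≈ -2.1343e-5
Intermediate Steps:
H = 0 (H = -6 + 6 = 0)
E(F) = 0 (E(F) = 0*0 = 0)
Y = 368 (Y = 4 + ((0 - 42)*(-52))/6 = 4 + (-42*(-52))/6 = 4 + (1/6)*2184 = 4 + 364 = 368)
1/(-47222 + Y) = 1/(-47222 + 368) = 1/(-46854) = -1/46854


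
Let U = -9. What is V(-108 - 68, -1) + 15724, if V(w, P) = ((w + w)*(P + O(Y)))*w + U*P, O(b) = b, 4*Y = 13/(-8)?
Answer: -71387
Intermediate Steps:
Y = -13/32 (Y = (13/(-8))/4 = (13*(-1/8))/4 = (1/4)*(-13/8) = -13/32 ≈ -0.40625)
V(w, P) = -9*P + 2*w**2*(-13/32 + P) (V(w, P) = ((w + w)*(P - 13/32))*w - 9*P = ((2*w)*(-13/32 + P))*w - 9*P = (2*w*(-13/32 + P))*w - 9*P = 2*w**2*(-13/32 + P) - 9*P = -9*P + 2*w**2*(-13/32 + P))
V(-108 - 68, -1) + 15724 = (-9*(-1) - 13*(-108 - 68)**2/16 + 2*(-1)*(-108 - 68)**2) + 15724 = (9 - 13/16*(-176)**2 + 2*(-1)*(-176)**2) + 15724 = (9 - 13/16*30976 + 2*(-1)*30976) + 15724 = (9 - 25168 - 61952) + 15724 = -87111 + 15724 = -71387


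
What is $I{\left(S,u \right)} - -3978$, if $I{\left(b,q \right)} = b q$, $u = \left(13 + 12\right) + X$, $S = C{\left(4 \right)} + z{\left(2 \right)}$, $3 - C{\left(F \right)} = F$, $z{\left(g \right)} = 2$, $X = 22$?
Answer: $4025$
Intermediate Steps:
$C{\left(F \right)} = 3 - F$
$S = 1$ ($S = \left(3 - 4\right) + 2 = -1 + 2 = 1$)
$u = 47$ ($u = \left(13 + 12\right) + 22 = 25 + 22 = 47$)
$I{\left(S,u \right)} - -3978 = 1 \cdot 47 - -3978 = 47 + 3978 = 4025$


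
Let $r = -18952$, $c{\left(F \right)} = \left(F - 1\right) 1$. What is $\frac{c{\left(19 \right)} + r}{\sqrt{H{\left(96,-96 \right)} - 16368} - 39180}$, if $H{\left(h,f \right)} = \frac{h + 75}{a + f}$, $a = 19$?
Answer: $\frac{19040409080}{39400611769} + \frac{18934 i \sqrt{97059039}}{118201835307} \approx 0.48325 + 0.0015781 i$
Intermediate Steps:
$c{\left(F \right)} = -1 + F$ ($c{\left(F \right)} = \left(-1 + F\right) 1 = -1 + F$)
$H{\left(h,f \right)} = \frac{75 + h}{19 + f}$ ($H{\left(h,f \right)} = \frac{h + 75}{19 + f} = \frac{75 + h}{19 + f}$)
$\frac{c{\left(19 \right)} + r}{\sqrt{H{\left(96,-96 \right)} - 16368} - 39180} = \frac{\left(-1 + 19\right) - 18952}{\sqrt{\frac{75 + 96}{19 - 96} - 16368} - 39180} = \frac{18 - 18952}{\sqrt{\frac{1}{-77} \cdot 171 - 16368} - 39180} = - \frac{18934}{\sqrt{\left(- \frac{1}{77}\right) 171 - 16368} - 39180} = - \frac{18934}{\sqrt{- \frac{171}{77} - 16368} - 39180} = - \frac{18934}{\sqrt{- \frac{1260507}{77}} - 39180} = - \frac{18934}{\frac{i \sqrt{97059039}}{77} - 39180} = - \frac{18934}{-39180 + \frac{i \sqrt{97059039}}{77}}$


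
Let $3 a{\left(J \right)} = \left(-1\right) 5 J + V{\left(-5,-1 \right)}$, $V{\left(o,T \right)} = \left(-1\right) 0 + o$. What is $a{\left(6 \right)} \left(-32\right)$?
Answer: $\frac{1120}{3} \approx 373.33$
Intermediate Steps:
$V{\left(o,T \right)} = o$ ($V{\left(o,T \right)} = 0 + o = o$)
$a{\left(J \right)} = - \frac{5}{3} - \frac{5 J}{3}$ ($a{\left(J \right)} = \frac{\left(-1\right) 5 J - 5}{3} = \frac{- 5 J - 5}{3} = \frac{-5 - 5 J}{3} = - \frac{5}{3} - \frac{5 J}{3}$)
$a{\left(6 \right)} \left(-32\right) = \left(- \frac{5}{3} - 10\right) \left(-32\right) = \left(- \frac{35}{3}\right) \left(-32\right) = \frac{1120}{3}$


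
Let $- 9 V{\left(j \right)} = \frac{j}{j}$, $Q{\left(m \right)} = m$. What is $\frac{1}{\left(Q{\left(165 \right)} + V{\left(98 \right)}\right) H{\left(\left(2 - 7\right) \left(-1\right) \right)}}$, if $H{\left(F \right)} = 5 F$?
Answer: $\frac{9}{37100} \approx 0.00024259$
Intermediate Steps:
$V{\left(j \right)} = - \frac{1}{9}$ ($V{\left(j \right)} = - \frac{j \frac{1}{j}}{9} = \left(- \frac{1}{9}\right) 1 = - \frac{1}{9}$)
$\frac{1}{\left(Q{\left(165 \right)} + V{\left(98 \right)}\right) H{\left(\left(2 - 7\right) \left(-1\right) \right)}} = \frac{1}{\left(165 - \frac{1}{9}\right) 5 \left(2 - 7\right) \left(-1\right)} = \frac{1}{\frac{1484}{9} \cdot 5 \left(\left(-5\right) \left(-1\right)\right)} = \frac{9}{1484 \cdot 5 \cdot 5} = \frac{9}{1484 \cdot 25} = \frac{9}{1484} \cdot \frac{1}{25} = \frac{9}{37100}$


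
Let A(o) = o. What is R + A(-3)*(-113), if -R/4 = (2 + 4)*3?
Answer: 267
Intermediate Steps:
R = -72 (R = -4*(2 + 4)*3 = -24*3 = -4*18 = -72)
R + A(-3)*(-113) = -72 - 3*(-113) = -72 + 339 = 267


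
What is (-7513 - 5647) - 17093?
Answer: -30253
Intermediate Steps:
(-7513 - 5647) - 17093 = -13160 - 17093 = -30253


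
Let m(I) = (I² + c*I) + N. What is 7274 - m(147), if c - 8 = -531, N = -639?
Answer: 63185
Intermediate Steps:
c = -523 (c = 8 - 531 = -523)
m(I) = -639 + I² - 523*I (m(I) = (I² - 523*I) - 639 = -639 + I² - 523*I)
7274 - m(147) = 7274 - (-639 + 147² - 523*147) = 7274 - (-639 + 21609 - 76881) = 7274 - 1*(-55911) = 7274 + 55911 = 63185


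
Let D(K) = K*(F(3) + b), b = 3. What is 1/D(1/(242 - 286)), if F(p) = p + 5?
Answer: -4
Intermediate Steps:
F(p) = 5 + p
D(K) = 11*K (D(K) = K*((5 + 3) + 3) = K*(8 + 3) = K*11 = 11*K)
1/D(1/(242 - 286)) = 1/(11/(242 - 286)) = 1/(11/(-44)) = 1/(11*(-1/44)) = 1/(-¼) = -4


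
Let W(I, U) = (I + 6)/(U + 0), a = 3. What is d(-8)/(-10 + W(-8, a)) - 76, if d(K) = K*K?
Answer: -82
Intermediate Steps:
d(K) = K²
W(I, U) = (6 + I)/U
d(-8)/(-10 + W(-8, a)) - 76 = (-8)²/(-10 + (6 - 8)/3) - 76 = 64/(-10 + (⅓)*(-2)) - 76 = 64/(-10 - ⅔) - 76 = 64/(-32/3) - 76 = -3/32*64 - 76 = -6 - 76 = -82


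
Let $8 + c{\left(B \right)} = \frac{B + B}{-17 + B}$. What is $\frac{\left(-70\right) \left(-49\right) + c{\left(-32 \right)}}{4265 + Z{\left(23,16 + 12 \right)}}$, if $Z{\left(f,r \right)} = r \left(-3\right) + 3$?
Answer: $\frac{83871}{102508} \approx 0.81819$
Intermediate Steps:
$Z{\left(f,r \right)} = 3 - 3 r$ ($Z{\left(f,r \right)} = - 3 r + 3 = 3 - 3 r$)
$c{\left(B \right)} = -8 + \frac{2 B}{-17 + B}$ ($c{\left(B \right)} = -8 + \frac{B + B}{-17 + B} = -8 + \frac{2 B}{-17 + B}$)
$\frac{\left(-70\right) \left(-49\right) + c{\left(-32 \right)}}{4265 + Z{\left(23,16 + 12 \right)}} = \frac{\left(-70\right) \left(-49\right) + \frac{2 \left(68 - -96\right)}{-17 - 32}}{4265 + \left(3 - 3 \left(16 + 12\right)\right)} = \frac{3430 + \frac{2 \left(68 + 96\right)}{-49}}{4265 + \left(3 - 84\right)} = \frac{3430 + 2 \left(- \frac{1}{49}\right) 164}{4265 + \left(3 - 84\right)} = \frac{3430 - \frac{328}{49}}{4265 - 81} = \frac{167742}{49 \cdot 4184} = \frac{167742}{49} \cdot \frac{1}{4184} = \frac{83871}{102508}$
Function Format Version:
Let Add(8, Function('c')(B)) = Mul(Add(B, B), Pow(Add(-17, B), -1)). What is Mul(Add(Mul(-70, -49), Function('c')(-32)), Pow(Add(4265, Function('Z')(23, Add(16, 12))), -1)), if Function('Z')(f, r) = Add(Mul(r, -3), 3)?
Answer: Rational(83871, 102508) ≈ 0.81819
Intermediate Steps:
Function('Z')(f, r) = Add(3, Mul(-3, r)) (Function('Z')(f, r) = Add(Mul(-3, r), 3) = Add(3, Mul(-3, r)))
Function('c')(B) = Add(-8, Mul(2, B, Pow(Add(-17, B), -1))) (Function('c')(B) = Add(-8, Mul(Add(B, B), Pow(Add(-17, B), -1))) = Add(-8, Mul(Mul(2, B), Pow(Add(-17, B), -1))) = Add(-8, Mul(2, B, Pow(Add(-17, B), -1))))
Mul(Add(Mul(-70, -49), Function('c')(-32)), Pow(Add(4265, Function('Z')(23, Add(16, 12))), -1)) = Mul(Add(Mul(-70, -49), Mul(2, Pow(Add(-17, -32), -1), Add(68, Mul(-3, -32)))), Pow(Add(4265, Add(3, Mul(-3, Add(16, 12)))), -1)) = Mul(Add(3430, Mul(2, Pow(-49, -1), Add(68, 96))), Pow(Add(4265, Add(3, Mul(-3, 28))), -1)) = Mul(Add(3430, Mul(2, Rational(-1, 49), 164)), Pow(Add(4265, Add(3, -84)), -1)) = Mul(Add(3430, Rational(-328, 49)), Pow(Add(4265, -81), -1)) = Mul(Rational(167742, 49), Pow(4184, -1)) = Mul(Rational(167742, 49), Rational(1, 4184)) = Rational(83871, 102508)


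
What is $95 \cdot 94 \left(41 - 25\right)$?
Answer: $142880$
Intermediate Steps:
$95 \cdot 94 \left(41 - 25\right) = 8930 \left(41 - 25\right) = 8930 \cdot 16 = 142880$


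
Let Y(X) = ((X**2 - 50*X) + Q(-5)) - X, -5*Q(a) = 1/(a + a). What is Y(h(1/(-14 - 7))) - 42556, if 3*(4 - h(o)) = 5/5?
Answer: -19228291/450 ≈ -42730.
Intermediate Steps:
Q(a) = -1/(10*a) (Q(a) = -1/(5*(a + a)) = -1/(2*a)/5 = -1/(10*a))
h(o) = 11/3 (h(o) = 4 - 5/(3*5) = 4 - 1/3*1 = 4 - 1/3 = 11/3)
Y(X) = 1/50 + X**2 - 51*X (Y(X) = ((X**2 - 50*X) - 1/10/(-5)) - X = ((X**2 - 50*X) - 1/10*(-1/5)) - X = ((X**2 - 50*X) + 1/50) - X = (1/50 + X**2 - 50*X) - X = 1/50 + X**2 - 51*X)
Y(h(1/(-14 - 7))) - 42556 = (1/50 + (11/3)**2 - 51*11/3) - 42556 = (1/50 + 121/9 - 187) - 42556 = -78091/450 - 42556 = -19228291/450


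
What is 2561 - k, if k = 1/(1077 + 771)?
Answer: 4732727/1848 ≈ 2561.0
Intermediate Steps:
k = 1/1848 ≈ 0.00054113
2561 - k = 2561 - 1*1/1848 = 2561 - 1/1848 = 4732727/1848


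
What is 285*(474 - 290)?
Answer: 52440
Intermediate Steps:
285*(474 - 290) = 285*184 = 52440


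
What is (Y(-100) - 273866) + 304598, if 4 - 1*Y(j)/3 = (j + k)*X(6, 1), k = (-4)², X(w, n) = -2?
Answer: 30240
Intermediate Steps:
k = 16
Y(j) = 108 + 6*j (Y(j) = 12 - 3*(j + 16)*(-2) = 12 - 3*(16 + j)*(-2) = 12 - 3*(-32 - 2*j) = 12 + (96 + 6*j) = 108 + 6*j)
(Y(-100) - 273866) + 304598 = ((108 + 6*(-100)) - 273866) + 304598 = ((108 - 600) - 273866) + 304598 = (-492 - 273866) + 304598 = -274358 + 304598 = 30240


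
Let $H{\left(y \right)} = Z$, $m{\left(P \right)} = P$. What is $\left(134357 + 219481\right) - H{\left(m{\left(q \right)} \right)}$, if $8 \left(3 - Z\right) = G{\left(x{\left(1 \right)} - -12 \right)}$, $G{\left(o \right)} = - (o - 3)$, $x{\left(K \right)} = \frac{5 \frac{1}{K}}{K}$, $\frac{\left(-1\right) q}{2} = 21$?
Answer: $\frac{1415333}{4} \approx 3.5383 \cdot 10^{5}$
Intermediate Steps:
$q = -42$ ($q = \left(-2\right) 21 = -42$)
$x{\left(K \right)} = \frac{5}{K^{2}}$
$G{\left(o \right)} = 3 - o$ ($G{\left(o \right)} = - (-3 + o) = 3 - o$)
$Z = \frac{19}{4}$ ($Z = 3 - \frac{3 - \left(5 \cdot 1^{-2} - -12\right)}{8} = 3 - \frac{3 - \left(5 \cdot 1 + 12\right)}{8} = 3 - \frac{3 - \left(5 + 12\right)}{8} = 3 - \frac{3 - 17}{8} = 3 - - \frac{7}{4} = 3 + \frac{7}{4} = \frac{19}{4} \approx 4.75$)
$H{\left(y \right)} = \frac{19}{4}$
$\left(134357 + 219481\right) - H{\left(m{\left(q \right)} \right)} = \left(134357 + 219481\right) - \frac{19}{4} = 353838 - \frac{19}{4} = \frac{1415333}{4}$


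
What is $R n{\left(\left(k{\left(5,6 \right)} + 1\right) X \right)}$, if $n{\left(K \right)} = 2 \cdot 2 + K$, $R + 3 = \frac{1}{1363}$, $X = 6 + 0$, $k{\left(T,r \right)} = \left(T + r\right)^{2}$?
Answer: $- \frac{3008768}{1363} \approx -2207.5$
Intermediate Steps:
$X = 6$
$R = - \frac{4088}{1363}$ ($R = -3 + \frac{1}{1363} = - \frac{4088}{1363} \approx -2.9993$)
$n{\left(K \right)} = 4 + K$
$R n{\left(\left(k{\left(5,6 \right)} + 1\right) X \right)} = - \frac{4088 \left(4 + \left(\left(5 + 6\right)^{2} + 1\right) 6\right)}{1363} = - \frac{4088 \left(4 + \left(11^{2} + 1\right) 6\right)}{1363} = - \frac{4088 \left(4 + \left(121 + 1\right) 6\right)}{1363} = - \frac{4088 \left(4 + 122 \cdot 6\right)}{1363} = - \frac{4088 \left(4 + 732\right)}{1363} = \left(- \frac{4088}{1363}\right) 736 = - \frac{3008768}{1363}$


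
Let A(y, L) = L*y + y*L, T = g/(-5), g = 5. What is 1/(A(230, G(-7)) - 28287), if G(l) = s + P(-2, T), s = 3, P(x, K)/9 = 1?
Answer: -1/22767 ≈ -4.3923e-5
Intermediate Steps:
T = -1 (T = 5/(-5) = 5*(-1/5) = -1)
P(x, K) = 9 (P(x, K) = 9*1 = 9)
G(l) = 12 (G(l) = 3 + 9 = 12)
A(y, L) = 2*L*y (A(y, L) = L*y + L*y = 2*L*y)
1/(A(230, G(-7)) - 28287) = 1/(2*12*230 - 28287) = 1/(5520 - 28287) = 1/(-22767) = -1/22767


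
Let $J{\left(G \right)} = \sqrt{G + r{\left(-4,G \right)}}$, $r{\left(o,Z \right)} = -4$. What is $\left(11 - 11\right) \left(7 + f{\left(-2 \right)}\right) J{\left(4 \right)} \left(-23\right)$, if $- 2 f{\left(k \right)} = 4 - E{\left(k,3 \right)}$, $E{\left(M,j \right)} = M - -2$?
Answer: $0$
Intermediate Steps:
$E{\left(M,j \right)} = 2 + M$ ($E{\left(M,j \right)} = M + 2 = 2 + M$)
$f{\left(k \right)} = -1 + \frac{k}{2}$ ($f{\left(k \right)} = - \frac{4 - \left(2 + k\right)}{2} = - \frac{2 - k}{2} = -1 + \frac{k}{2}$)
$J{\left(G \right)} = \sqrt{-4 + G}$ ($J{\left(G \right)} = \sqrt{G - 4} = \sqrt{-4 + G}$)
$\left(11 - 11\right) \left(7 + f{\left(-2 \right)}\right) J{\left(4 \right)} \left(-23\right) = \left(11 - 11\right) \left(7 + \left(-1 + \frac{1}{2} \left(-2\right)\right)\right) \sqrt{-4 + 4} \left(-23\right) = 0 \left(7 - 2\right) \sqrt{0} \left(-23\right) = 0 \left(7 - 2\right) 0 \left(-23\right) = 0 \cdot 5 \cdot 0 \left(-23\right) = 0 \cdot 0 \left(-23\right) = 0 \left(-23\right) = 0$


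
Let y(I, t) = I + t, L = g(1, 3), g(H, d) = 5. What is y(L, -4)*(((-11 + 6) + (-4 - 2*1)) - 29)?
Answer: -40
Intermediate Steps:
L = 5
y(L, -4)*(((-11 + 6) + (-4 - 2*1)) - 29) = (5 - 4)*(((-11 + 6) + (-4 - 2*1)) - 29) = 1*((-5 + (-4 - 2)) - 29) = 1*((-5 - 6) - 29) = 1*(-11 - 29) = 1*(-40) = -40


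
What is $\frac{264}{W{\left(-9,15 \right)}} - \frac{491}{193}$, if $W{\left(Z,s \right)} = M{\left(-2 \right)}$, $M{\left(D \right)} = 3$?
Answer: $\frac{16493}{193} \approx 85.456$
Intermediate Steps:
$W{\left(Z,s \right)} = 3$
$\frac{264}{W{\left(-9,15 \right)}} - \frac{491}{193} = \frac{264}{3} - \frac{491}{193} = 264 \cdot \frac{1}{3} - \frac{491}{193} = 88 - \frac{491}{193} = \frac{16493}{193}$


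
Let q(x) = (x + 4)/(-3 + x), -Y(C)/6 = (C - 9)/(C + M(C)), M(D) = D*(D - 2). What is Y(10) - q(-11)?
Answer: -17/30 ≈ -0.56667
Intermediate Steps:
M(D) = D*(-2 + D)
Y(C) = -6*(-9 + C)/(C + C*(-2 + C)) (Y(C) = -6*(C - 9)/(C + C*(-2 + C)) = -6*(-9 + C)/(C + C*(-2 + C)))
q(x) = (4 + x)/(-3 + x)
Y(10) - q(-11) = 6*(9 - 1*10)/(10*(-1 + 10)) - (4 - 11)/(-3 - 11) = 6*(⅒)*(9 - 10)/9 - (-7)/(-14) = 6*(⅒)*(⅑)*(-1) - (-1)*(-7)/14 = -1/15 - 1*½ = -1/15 - ½ = -17/30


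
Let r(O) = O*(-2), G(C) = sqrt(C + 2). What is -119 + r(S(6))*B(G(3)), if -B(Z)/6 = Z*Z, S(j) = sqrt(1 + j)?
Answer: -119 + 60*sqrt(7) ≈ 39.745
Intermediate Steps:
G(C) = sqrt(2 + C)
B(Z) = -6*Z**2 (B(Z) = -6*Z*Z = -6*Z**2)
r(O) = -2*O
-119 + r(S(6))*B(G(3)) = -119 + (-2*sqrt(1 + 6))*(-6*(sqrt(2 + 3))**2) = -119 + (-2*sqrt(7))*(-6*(sqrt(5))**2) = -119 + (-2*sqrt(7))*(-6*5) = -119 - 2*sqrt(7)*(-30) = -119 + 60*sqrt(7)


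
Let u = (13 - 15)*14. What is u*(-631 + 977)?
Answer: -9688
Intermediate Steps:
u = -28 (u = -2*14 = -28)
u*(-631 + 977) = -28*(-631 + 977) = -28*346 = -9688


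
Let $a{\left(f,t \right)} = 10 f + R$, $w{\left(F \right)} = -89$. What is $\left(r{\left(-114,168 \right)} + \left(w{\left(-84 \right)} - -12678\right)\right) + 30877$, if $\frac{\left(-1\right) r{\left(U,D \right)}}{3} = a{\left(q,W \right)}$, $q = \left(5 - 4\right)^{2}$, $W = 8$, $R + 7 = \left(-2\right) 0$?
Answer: $43457$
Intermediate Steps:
$R = -7$ ($R = -7 - 0 = -7 + 0 = -7$)
$q = 1$ ($q = 1^{2} = 1$)
$a{\left(f,t \right)} = -7 + 10 f$ ($a{\left(f,t \right)} = 10 f - 7 = -7 + 10 f$)
$r{\left(U,D \right)} = -9$ ($r{\left(U,D \right)} = - 3 \left(-7 + 10 \cdot 1\right) = - 3 \left(-7 + 10\right) = \left(-3\right) 3 = -9$)
$\left(r{\left(-114,168 \right)} + \left(w{\left(-84 \right)} - -12678\right)\right) + 30877 = \left(-9 - -12589\right) + 30877 = \left(-9 + \left(-89 + 12678\right)\right) + 30877 = \left(-9 + 12589\right) + 30877 = 12580 + 30877 = 43457$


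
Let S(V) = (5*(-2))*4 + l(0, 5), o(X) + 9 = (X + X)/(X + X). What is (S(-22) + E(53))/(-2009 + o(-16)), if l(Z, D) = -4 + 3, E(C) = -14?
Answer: 55/2017 ≈ 0.027268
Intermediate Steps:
o(X) = -8 (o(X) = -9 + (X + X)/(X + X) = -9 + (2*X)/((2*X)) = -9 + (2*X)*(1/(2*X)) = -9 + 1 = -8)
l(Z, D) = -1
S(V) = -41 (S(V) = (5*(-2))*4 - 1 = -10*4 - 1 = -40 - 1 = -41)
(S(-22) + E(53))/(-2009 + o(-16)) = (-41 - 14)/(-2009 - 8) = -55/(-2017) = -55*(-1/2017) = 55/2017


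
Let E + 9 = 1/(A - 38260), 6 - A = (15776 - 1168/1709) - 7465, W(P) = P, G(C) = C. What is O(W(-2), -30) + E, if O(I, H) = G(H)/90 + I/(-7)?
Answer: -1679992791/185682973 ≈ -9.0476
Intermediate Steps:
A = -14192077/1709 (A = 6 - ((15776 - 1168/1709) - 7465) = 6 - (26960016/1709 - 7465) = 6 - 1*14202331/1709 = 6 - 14202331/1709 = -14192077/1709 ≈ -8304.3)
O(I, H) = -I/7 + H/90 (O(I, H) = H/90 + I/(-7) = H*(1/90) + I*(-⅐) = H/90 - I/7 = -I/7 + H/90)
E = -716207462/79578417 (E = -9 + 1/(-14192077/1709 - 38260) = -9 + 1/(-79578417/1709) = -9 - 1709/79578417 = -716207462/79578417 ≈ -9.0000)
O(W(-2), -30) + E = (-⅐*(-2) + (1/90)*(-30)) - 716207462/79578417 = (2/7 - ⅓) - 716207462/79578417 = -1/21 - 716207462/79578417 = -1679992791/185682973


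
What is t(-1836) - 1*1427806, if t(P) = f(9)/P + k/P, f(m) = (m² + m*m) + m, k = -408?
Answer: -873817193/612 ≈ -1.4278e+6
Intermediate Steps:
f(m) = m + 2*m² (f(m) = (m² + m²) + m = 2*m² + m = m + 2*m²)
t(P) = -237/P (t(P) = (9*(1 + 2*9))/P - 408/P = (9*(1 + 18))/P - 408/P = (9*19)/P - 408/P = 171/P - 408/P = -237/P)
t(-1836) - 1*1427806 = -237/(-1836) - 1*1427806 = -237*(-1/1836) - 1427806 = 79/612 - 1427806 = -873817193/612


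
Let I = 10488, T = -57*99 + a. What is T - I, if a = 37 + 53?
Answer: -16041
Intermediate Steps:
a = 90
T = -5553 (T = -57*99 + 90 = -5643 + 90 = -5553)
T - I = -5553 - 1*10488 = -5553 - 10488 = -16041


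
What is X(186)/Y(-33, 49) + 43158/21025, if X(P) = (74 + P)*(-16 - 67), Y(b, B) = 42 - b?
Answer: -18019306/63075 ≈ -285.68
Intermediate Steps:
X(P) = -6142 - 83*P (X(P) = (74 + P)*(-83) = -6142 - 83*P)
X(186)/Y(-33, 49) + 43158/21025 = (-6142 - 83*186)/(42 - 1*(-33)) + 43158/21025 = (-6142 - 15438)/(42 + 33) + 43158*(1/21025) = -21580/75 + 43158/21025 = -21580*1/75 + 43158/21025 = -4316/15 + 43158/21025 = -18019306/63075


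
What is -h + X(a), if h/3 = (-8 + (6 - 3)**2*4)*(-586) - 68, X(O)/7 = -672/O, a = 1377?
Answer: 22685884/459 ≈ 49425.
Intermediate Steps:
X(O) = -4704/O (X(O) = 7*(-672/O) = -4704/O)
h = -49428 (h = 3*((-8 + (6 - 3)**2*4)*(-586) - 68) = 3*((-8 + 3**2*4)*(-586) - 68) = 3*((-8 + 9*4)*(-586) - 68) = 3*((-8 + 36)*(-586) - 68) = 3*(28*(-586) - 68) = 3*(-16408 - 68) = 3*(-16476) = -49428)
-h + X(a) = -1*(-49428) - 4704/1377 = 49428 - 4704*1/1377 = 49428 - 1568/459 = 22685884/459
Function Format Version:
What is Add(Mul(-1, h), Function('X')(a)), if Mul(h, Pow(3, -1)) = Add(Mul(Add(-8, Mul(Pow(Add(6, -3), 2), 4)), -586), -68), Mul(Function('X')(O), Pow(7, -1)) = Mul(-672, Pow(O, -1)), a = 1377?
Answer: Rational(22685884, 459) ≈ 49425.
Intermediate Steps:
Function('X')(O) = Mul(-4704, Pow(O, -1)) (Function('X')(O) = Mul(7, Mul(-672, Pow(O, -1))) = Mul(-4704, Pow(O, -1)))
h = -49428 (h = Mul(3, Add(Mul(Add(-8, Mul(Pow(Add(6, -3), 2), 4)), -586), -68)) = Mul(3, Add(Mul(Add(-8, Mul(Pow(3, 2), 4)), -586), -68)) = Mul(3, Add(Mul(Add(-8, Mul(9, 4)), -586), -68)) = Mul(3, Add(Mul(Add(-8, 36), -586), -68)) = Mul(3, Add(Mul(28, -586), -68)) = Mul(3, Add(-16408, -68)) = Mul(3, -16476) = -49428)
Add(Mul(-1, h), Function('X')(a)) = Add(Mul(-1, -49428), Mul(-4704, Pow(1377, -1))) = Add(49428, Mul(-4704, Rational(1, 1377))) = Add(49428, Rational(-1568, 459)) = Rational(22685884, 459)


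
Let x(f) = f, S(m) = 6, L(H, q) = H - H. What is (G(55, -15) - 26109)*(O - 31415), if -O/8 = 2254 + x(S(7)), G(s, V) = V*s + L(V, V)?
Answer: 1333098330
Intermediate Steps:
L(H, q) = 0
G(s, V) = V*s (G(s, V) = V*s + 0 = V*s)
O = -18080 (O = -8*(2254 + 6) = -8*2260 = -18080)
(G(55, -15) - 26109)*(O - 31415) = (-15*55 - 26109)*(-18080 - 31415) = (-825 - 26109)*(-49495) = -26934*(-49495) = 1333098330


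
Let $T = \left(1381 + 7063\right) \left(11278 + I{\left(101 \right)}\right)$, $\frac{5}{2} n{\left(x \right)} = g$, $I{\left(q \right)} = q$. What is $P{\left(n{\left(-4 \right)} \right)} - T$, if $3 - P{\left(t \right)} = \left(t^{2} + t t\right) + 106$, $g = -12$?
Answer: $- \frac{2402110627}{25} \approx -9.6084 \cdot 10^{7}$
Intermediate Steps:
$n{\left(x \right)} = - \frac{24}{5}$ ($n{\left(x \right)} = \frac{2}{5} \left(-12\right) = - \frac{24}{5}$)
$P{\left(t \right)} = -103 - 2 t^{2}$ ($P{\left(t \right)} = 3 - \left(\left(t^{2} + t t\right) + 106\right) = 3 - \left(\left(t^{2} + t^{2}\right) + 106\right) = 3 - \left(2 t^{2} + 106\right) = 3 - \left(106 + 2 t^{2}\right) = -103 - 2 t^{2}$)
$T = 96084276$ ($T = \left(1381 + 7063\right) \left(11278 + 101\right) = 8444 \cdot 11379 = 96084276$)
$P{\left(n{\left(-4 \right)} \right)} - T = \left(-103 - 2 \left(- \frac{24}{5}\right)^{2}\right) - 96084276 = \left(-103 - \frac{1152}{25}\right) - 96084276 = - \frac{3727}{25} - 96084276 = - \frac{2402110627}{25}$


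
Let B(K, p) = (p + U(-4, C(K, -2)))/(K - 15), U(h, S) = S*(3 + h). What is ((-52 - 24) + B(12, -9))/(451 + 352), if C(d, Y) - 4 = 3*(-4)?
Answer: -227/2409 ≈ -0.094230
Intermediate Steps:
C(d, Y) = -8 (C(d, Y) = 4 + 3*(-4) = 4 - 12 = -8)
B(K, p) = (8 + p)/(-15 + K) (B(K, p) = (p - 8*(3 - 4))/(K - 15) = (p - 8*(-1))/(-15 + K) = (p + 8)/(-15 + K) = (8 + p)/(-15 + K))
((-52 - 24) + B(12, -9))/(451 + 352) = ((-52 - 24) + (8 - 9)/(-15 + 12))/(451 + 352) = (-76 - 1/(-3))/803 = (-76 - ⅓*(-1))*(1/803) = (-76 + ⅓)*(1/803) = -227/3*1/803 = -227/2409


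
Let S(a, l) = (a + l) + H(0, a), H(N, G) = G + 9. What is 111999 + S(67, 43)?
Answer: 112185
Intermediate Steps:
H(N, G) = 9 + G
S(a, l) = 9 + l + 2*a (S(a, l) = (a + l) + (9 + a) = 9 + l + 2*a)
111999 + S(67, 43) = 111999 + (9 + 43 + 2*67) = 111999 + (9 + 43 + 134) = 111999 + 186 = 112185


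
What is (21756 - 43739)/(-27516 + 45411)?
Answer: -21983/17895 ≈ -1.2284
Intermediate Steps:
(21756 - 43739)/(-27516 + 45411) = -21983/17895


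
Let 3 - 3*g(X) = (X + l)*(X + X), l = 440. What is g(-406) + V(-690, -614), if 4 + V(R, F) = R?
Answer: 25529/3 ≈ 8509.7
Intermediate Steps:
g(X) = 1 - 2*X*(440 + X)/3 (g(X) = 1 - (X + 440)*(X + X)/3 = 1 - (440 + X)*2*X/3 = 1 - 2*X*(440 + X)/3)
V(R, F) = -4 + R
g(-406) + V(-690, -614) = (1 - 880/3*(-406) - ⅔*(-406)²) + (-4 - 690) = (1 + 357280/3 - ⅔*164836) - 694 = (1 + 357280/3 - 329672/3) - 694 = 27611/3 - 694 = 25529/3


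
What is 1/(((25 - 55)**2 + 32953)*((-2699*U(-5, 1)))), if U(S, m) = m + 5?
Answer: -1/548215482 ≈ -1.8241e-9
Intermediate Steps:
U(S, m) = 5 + m
1/(((25 - 55)**2 + 32953)*((-2699*U(-5, 1)))) = 1/(((25 - 55)**2 + 32953)*((-2699*(5 + 1)))) = 1/(((-30)**2 + 32953)*((-2699*6))) = 1/((900 + 32953)*(-16194)) = -1/16194/33853 = (1/33853)*(-1/16194) = -1/548215482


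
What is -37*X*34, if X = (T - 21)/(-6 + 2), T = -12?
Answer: -20757/2 ≈ -10379.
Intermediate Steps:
X = 33/4 (X = (-12 - 21)/(-6 + 2) = -33/(-4) = -33*(-1/4) = 33/4 ≈ 8.2500)
-37*X*34 = -37*33/4*34 = -1221/4*34 = -20757/2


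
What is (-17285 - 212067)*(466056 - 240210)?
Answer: -51798231792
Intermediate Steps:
(-17285 - 212067)*(466056 - 240210) = -229352*225846 = -51798231792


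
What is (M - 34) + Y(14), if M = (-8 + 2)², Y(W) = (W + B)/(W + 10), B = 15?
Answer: 77/24 ≈ 3.2083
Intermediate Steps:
Y(W) = (15 + W)/(10 + W) (Y(W) = (W + 15)/(W + 10) = (15 + W)/(10 + W))
M = 36 (M = (-6)² = 36)
(M - 34) + Y(14) = (36 - 34) + (15 + 14)/(10 + 14) = 2 + 29/24 = 77/24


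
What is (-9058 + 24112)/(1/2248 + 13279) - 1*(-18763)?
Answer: 560131775651/29851193 ≈ 18764.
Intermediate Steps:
(-9058 + 24112)/(1/2248 + 13279) - 1*(-18763) = 15054/(1/2248 + 13279) + 18763 = 15054/(29851193/2248) + 18763 = 15054*(2248/29851193) + 18763 = 33841392/29851193 + 18763 = 560131775651/29851193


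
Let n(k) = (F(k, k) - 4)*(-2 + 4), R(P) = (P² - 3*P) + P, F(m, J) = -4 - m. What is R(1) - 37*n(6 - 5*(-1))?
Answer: 1405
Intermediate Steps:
R(P) = P² - 2*P
n(k) = -16 - 2*k (n(k) = ((-4 - k) - 4)*(-2 + 4) = (-8 - k)*2 = -16 - 2*k)
R(1) - 37*n(6 - 5*(-1)) = 1*(-2 + 1) - 37*(-16 - 2*(6 - 5*(-1))) = 1*(-1) - 37*(-16 - 2*(6 + 5)) = -1 - 37*(-16 - 2*11) = -1 - 37*(-16 - 22) = -1 - 37*(-38) = -1 + 1406 = 1405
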